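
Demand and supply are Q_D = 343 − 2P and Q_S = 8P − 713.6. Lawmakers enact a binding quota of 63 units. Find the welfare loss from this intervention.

In inverse form: demand P = 171.5 − 0.5Q, supply P = 89.2 + 0.125Q.
Competitive equilibrium: 171.5 − 0.5Q = 89.2 + 0.125Q → Q* = 131.68, P* = 105.66.
At Q = 63: demand price = 171.5 − 0.5·63 = 140; supply price = 89.2 + 0.125·63 = 97.075.
ΔQ = 131.68 − 63 = 68.68; wedge = 140 − 97.075 = 42.925.
Welfare loss = ½ × 68.68 × 42.925 = 1474.04.

1474.04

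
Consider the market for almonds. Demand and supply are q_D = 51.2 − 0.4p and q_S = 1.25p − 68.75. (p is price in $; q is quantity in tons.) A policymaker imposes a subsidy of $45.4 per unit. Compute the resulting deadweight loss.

In inverse form: demand p = 128 − 2.5q, supply p = 55 + 0.8q.
Competitive equilibrium: 128 − 2.5q = 55 + 0.8q → q* = 22.1212, p* = 72.697.
The subsidy lowers effective supply by 45.4: p = 9.6 + 0.8q.
New quantity: 128 − 2.5q = 9.6 + 0.8q → q' = 35.8788.
Overproduction Δq = 35.8788 − 22.1212 = 13.7576; wedge = subsidy = 45.4.
Welfare loss = ½ × 13.7576 × 45.4 = $312.30.

$312.30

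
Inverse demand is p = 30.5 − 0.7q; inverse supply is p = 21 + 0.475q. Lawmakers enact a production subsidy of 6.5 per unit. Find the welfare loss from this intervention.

Competitive equilibrium: 30.5 − 0.7q = 21 + 0.475q → q* = 8.0851, p* = 24.8404.
The subsidy lowers effective supply by 6.5: p = 14.5 + 0.475q.
New quantity: 30.5 − 0.7q = 14.5 + 0.475q → q' = 13.617.
Overproduction Δq = 13.617 − 8.0851 = 5.5319; wedge = subsidy = 6.5.
DWL = ½ × 5.5319 × 6.5 = 17.98.

17.98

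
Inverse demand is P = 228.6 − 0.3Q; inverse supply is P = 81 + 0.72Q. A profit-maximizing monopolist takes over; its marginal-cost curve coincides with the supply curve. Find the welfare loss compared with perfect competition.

Competitive equilibrium: 228.6 − 0.3Q = 81 + 0.72Q → Q* = 144.7059, P* = 185.1882.
Marginal revenue: MR = 228.6 − 0.6Q. Set MR = MC: 228.6 − 0.6Q = 81 + 0.72Q → Q_m = 111.8182.
Price P_m = 228.6 − 0.3·111.8182 = 195.0545; MC(Q_m) = 81 + 0.72·111.8182 = 161.5091.
Competitive Q* = 144.7059, so ΔQ = 32.8877; wedge = 195.0545 − 161.5091 = 33.5454.
Deadweight loss = ½ × 32.8877 × 33.5454 = 551.62.

551.62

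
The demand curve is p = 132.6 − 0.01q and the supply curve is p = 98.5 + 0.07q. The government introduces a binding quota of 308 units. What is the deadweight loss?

Competitive equilibrium: 132.6 − 0.01q = 98.5 + 0.07q → q* = 426.25, p* = 128.3375.
At q = 308: demand price = 132.6 − 0.01·308 = 129.52; supply price = 98.5 + 0.07·308 = 120.06.
Δq = 426.25 − 308 = 118.25; wedge = 129.52 − 120.06 = 9.46.
DWL = ½ × 118.25 × 9.46 = 559.32.

559.32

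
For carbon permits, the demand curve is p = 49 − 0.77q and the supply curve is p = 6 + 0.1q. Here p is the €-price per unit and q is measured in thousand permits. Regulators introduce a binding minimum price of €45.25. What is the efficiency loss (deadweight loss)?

Competitive equilibrium: 49 − 0.77q = 6 + 0.1q → q* = 49.4253, p* = 10.9425.
At the floor p = 45.25, quantity demanded = (49 − 45.25)/0.77 = 4.8701.
Sellers' marginal cost at q' = 4.8701: 6 + 0.1·4.8701 = 6.487.
Δq = 49.4253 − 4.8701 = 44.5552; wedge = 45.25 − 6.487 = 38.763.
DWL = ½ × 44.5552 × 38.763 = €863.55 thousand.

€863.55 thousand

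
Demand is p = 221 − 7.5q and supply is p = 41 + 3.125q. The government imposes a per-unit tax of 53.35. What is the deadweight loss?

Competitive equilibrium: 221 − 7.5q = 41 + 3.125q → q* = 16.9412, p* = 93.9412.
With the tax, the buyer price exceeds the seller price by 53.35: (221 − 7.5q) − (41 + 3.125q) = 53.35 → q' = 11.92.
Δq = 16.9412 − 11.92 = 5.0212; the wedge equals the tax, 53.35.
DWL = ½ × 5.0212 × 53.35 = 133.94.

133.94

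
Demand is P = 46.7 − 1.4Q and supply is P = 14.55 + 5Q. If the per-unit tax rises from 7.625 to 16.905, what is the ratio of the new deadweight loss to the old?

Competitive equilibrium: 46.7 − 1.4Q = 14.55 + 5Q → Q* = 5.0234, P* = 39.6672.
For a per-unit tax t: ΔQ = t/6.4, so DWL = ½·t·(t/6.4) = t²/12.8.
At t = 7.625: DWL = 4.542. At t = 16.905: DWL = 22.326.
Ratio = (16.905/7.625)² = 4.915.

4.915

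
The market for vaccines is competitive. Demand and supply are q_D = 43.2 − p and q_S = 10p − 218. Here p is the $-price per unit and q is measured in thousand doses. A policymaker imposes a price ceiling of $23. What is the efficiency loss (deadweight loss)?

In inverse form: demand p = 43.2 − q, supply p = 21.8 + 0.1q.
Competitive equilibrium: 43.2 − q = 21.8 + 0.1q → q* = 19.4545, p* = 23.7455.
At the ceiling p = 23, quantity supplied = (23 − 21.8)/0.1 = 12.
Willingness to pay at q' = 12: 43.2 − 1·12 = 31.2.
Δq = 19.4545 − 12 = 7.4545; wedge = 31.2 − 23 = 8.2.
Deadweight loss = ½ × 7.4545 × 8.2 = $30.56 thousand.

$30.56 thousand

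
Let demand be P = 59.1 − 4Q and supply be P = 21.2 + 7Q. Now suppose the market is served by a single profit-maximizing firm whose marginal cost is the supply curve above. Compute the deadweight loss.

4.64

Competitive equilibrium: 59.1 − 4Q = 21.2 + 7Q → Q* = 3.4455, P* = 45.3182.
Marginal revenue: MR = 59.1 − 8Q. Set MR = MC: 59.1 − 8Q = 21.2 + 7Q → Q_m = 2.5267.
Price P_m = 59.1 − 4·2.5267 = 48.9932; MC(Q_m) = 21.2 + 7·2.5267 = 38.8869.
Competitive Q* = 3.4455, so ΔQ = 0.9188; wedge = 48.9932 − 38.8869 = 10.1063.
Welfare loss = ½ × 0.9188 × 10.1063 = 4.64.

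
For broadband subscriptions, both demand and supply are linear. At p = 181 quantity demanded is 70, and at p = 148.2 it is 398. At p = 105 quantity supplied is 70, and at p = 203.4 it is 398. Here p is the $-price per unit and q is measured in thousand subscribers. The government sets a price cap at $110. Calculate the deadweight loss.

$6008.89 thousand

Demand slope = (148.2 − 181)/(398 − 70) = −0.1, so p = 188 − 0.1q.
Supply slope = (203.4 − 105)/(398 − 70) = 0.3, so p = 84 + 0.3q.
Competitive equilibrium: 188 − 0.1q = 84 + 0.3q → q* = 260, p* = 162.
At the ceiling p = 110, quantity supplied = (110 − 84)/0.3 = 86.66667.
Willingness to pay at q' = 86.66667: 188 − 0.1·86.66667 = 179.33333.
Δq = 260 − 86.66667 = 173.33333; wedge = 179.33333 − 110 = 69.33333.
Deadweight loss = ½ × 173.33333 × 69.33333 = $6008.89 thousand.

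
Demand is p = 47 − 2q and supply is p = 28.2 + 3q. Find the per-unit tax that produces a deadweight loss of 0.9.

3

Competitive equilibrium: 47 − 2q = 28.2 + 3q → q* = 3.76, p* = 39.48.
A tax t gives Δq = t/5 and wedge t, so DWL = t²/10.
t²/10 = 0.9 → t² = 9 → t = 3.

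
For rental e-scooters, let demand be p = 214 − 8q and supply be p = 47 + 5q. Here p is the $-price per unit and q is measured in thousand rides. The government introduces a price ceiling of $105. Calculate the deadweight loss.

Competitive equilibrium: 214 − 8q = 47 + 5q → q* = 12.8462, p* = 111.2308.
At the ceiling p = 105, quantity supplied = (105 − 47)/5 = 11.6.
Willingness to pay at q' = 11.6: 214 − 8·11.6 = 121.2.
Δq = 12.8462 − 11.6 = 1.2462; wedge = 121.2 − 105 = 16.2.
Welfare loss = ½ × 1.2462 × 16.2 = $10.09 thousand.

$10.09 thousand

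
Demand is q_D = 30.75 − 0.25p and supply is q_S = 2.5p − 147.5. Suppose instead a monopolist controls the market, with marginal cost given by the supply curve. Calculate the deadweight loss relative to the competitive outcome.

105.55

In inverse form: demand p = 123 − 4q, supply p = 59 + 0.4q.
Competitive equilibrium: 123 − 4q = 59 + 0.4q → q* = 14.5455, p* = 64.8182.
Marginal revenue: MR = 123 − 8q. Set MR = MC: 123 − 8q = 59 + 0.4q → q_m = 7.619.
Price p_m = 123 − 4·7.619 = 92.524; MC(q_m) = 59 + 0.4·7.619 = 62.0476.
Competitive q* = 14.5455, so Δq = 6.9265; wedge = 92.524 − 62.0476 = 30.4764.
DWL = ½ × 6.9265 × 30.4764 = 105.55.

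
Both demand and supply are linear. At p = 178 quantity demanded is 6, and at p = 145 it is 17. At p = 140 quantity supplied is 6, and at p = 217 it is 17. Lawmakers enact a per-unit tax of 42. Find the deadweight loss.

88.20

Demand slope = (145 − 178)/(17 − 6) = −3, so p = 196 − 3q.
Supply slope = (217 − 140)/(17 − 6) = 7, so p = 98 + 7q.
Competitive equilibrium: 196 − 3q = 98 + 7q → q* = 9.8, p* = 166.6.
With the tax, the buyer price exceeds the seller price by 42: (196 − 3q) − (98 + 7q) = 42 → q' = 5.6.
Δq = 9.8 − 5.6 = 4.2; the wedge equals the tax, 42.
The triangle = ½ × 4.2 × 42 = 88.20.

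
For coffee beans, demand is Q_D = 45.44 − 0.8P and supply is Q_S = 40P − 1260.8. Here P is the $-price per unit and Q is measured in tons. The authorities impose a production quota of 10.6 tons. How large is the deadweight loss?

In inverse form: demand P = 56.8 − 1.25Q, supply P = 31.52 + 0.025Q.
Competitive equilibrium: 56.8 − 1.25Q = 31.52 + 0.025Q → Q* = 19.8275, P* = 32.0157.
At Q = 10.6: demand price = 56.8 − 1.25·10.6 = 43.55; supply price = 31.52 + 0.025·10.6 = 31.785.
ΔQ = 19.8275 − 10.6 = 9.2275; wedge = 43.55 − 31.785 = 11.765.
Welfare loss = ½ × 9.2275 × 11.765 = $54.28.

$54.28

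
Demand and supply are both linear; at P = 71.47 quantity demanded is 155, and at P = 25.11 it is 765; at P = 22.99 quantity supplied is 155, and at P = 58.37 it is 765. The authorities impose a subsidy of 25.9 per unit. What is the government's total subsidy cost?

Demand slope = (25.11 − 71.47)/(765 − 155) = −0.076, so P = 83.25 − 0.076Q.
Supply slope = (58.37 − 22.99)/(765 − 155) = 0.058, so P = 14 + 0.058Q.
Competitive equilibrium: 83.25 − 0.076Q = 14 + 0.058Q → Q* = 516.791, P* = 43.9739.
The subsidy lowers effective supply by 25.9: P = 0.058Q − 11.9.
New quantity: 83.25 − 0.076Q = 0.058Q − 11.9 → Q' = 710.0746.
Total subsidy cost = 25.9 × 710.0746 = 18390.93.

18390.93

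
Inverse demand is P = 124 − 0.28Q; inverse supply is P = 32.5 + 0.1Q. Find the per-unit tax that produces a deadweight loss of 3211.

49.4

Competitive equilibrium: 124 − 0.28Q = 32.5 + 0.1Q → Q* = 240.7895, P* = 56.5789.
A tax t gives ΔQ = t/0.38 and wedge t, so DWL = t²/0.76.
t²/0.76 = 3211 → t² = 2440.36 → t = 49.4.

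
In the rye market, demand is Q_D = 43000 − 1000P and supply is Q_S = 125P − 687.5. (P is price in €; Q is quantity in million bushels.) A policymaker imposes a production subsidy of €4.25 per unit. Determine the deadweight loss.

€1003.47 million

In inverse form: demand P = 43 − 0.001Q, supply P = 5.5 + 0.008Q.
Competitive equilibrium: 43 − 0.001Q = 5.5 + 0.008Q → Q* = 4166.6667, P* = 38.8333.
The subsidy lowers effective supply by 4.25: P = 1.25 + 0.008Q.
New quantity: 43 − 0.001Q = 1.25 + 0.008Q → Q' = 4638.8889.
Overproduction ΔQ = 4638.8889 − 4166.6667 = 472.2222; wedge = subsidy = 4.25.
DWL = ½ × 472.2222 × 4.25 = €1003.47 million.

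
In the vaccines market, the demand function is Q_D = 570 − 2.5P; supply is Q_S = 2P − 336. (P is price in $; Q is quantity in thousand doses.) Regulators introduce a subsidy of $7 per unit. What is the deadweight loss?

$27.22 thousand

In inverse form: demand P = 228 − 0.4Q, supply P = 168 + 0.5Q.
Competitive equilibrium: 228 − 0.4Q = 168 + 0.5Q → Q* = 66.6667, P* = 201.3333.
The subsidy lowers effective supply by 7: P = 161 + 0.5Q.
New quantity: 228 − 0.4Q = 161 + 0.5Q → Q' = 74.4444.
Overproduction ΔQ = 74.4444 − 66.6667 = 7.7777; wedge = subsidy = 7.
Deadweight loss = ½ × 7.7777 × 7 = $27.22 thousand.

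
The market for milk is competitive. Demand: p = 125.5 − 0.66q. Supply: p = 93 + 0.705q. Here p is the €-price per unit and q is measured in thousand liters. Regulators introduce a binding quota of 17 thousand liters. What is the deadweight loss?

Competitive equilibrium: 125.5 − 0.66q = 93 + 0.705q → q* = 23.8095, p* = 109.7857.
At q = 17: demand price = 125.5 − 0.66·17 = 114.28; supply price = 93 + 0.705·17 = 104.985.
Δq = 23.8095 − 17 = 6.8095; wedge = 114.28 − 104.985 = 9.295.
Welfare loss = ½ × 6.8095 × 9.295 = €31.65 thousand.

€31.65 thousand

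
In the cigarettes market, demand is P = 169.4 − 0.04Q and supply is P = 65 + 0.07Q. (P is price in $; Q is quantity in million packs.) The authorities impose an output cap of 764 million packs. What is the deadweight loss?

Competitive equilibrium: 169.4 − 0.04Q = 65 + 0.07Q → Q* = 949.0909, P* = 131.4364.
At Q = 764: demand price = 169.4 − 0.04·764 = 138.84; supply price = 65 + 0.07·764 = 118.48.
ΔQ = 949.0909 − 764 = 185.0909; wedge = 138.84 − 118.48 = 20.36.
Deadweight loss = ½ × 185.0909 × 20.36 = $1884.23 million.

$1884.23 million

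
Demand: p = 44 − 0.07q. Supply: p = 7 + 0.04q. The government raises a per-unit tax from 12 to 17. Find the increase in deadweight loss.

Competitive equilibrium: 44 − 0.07q = 7 + 0.04q → q* = 336.3636, p* = 20.4545.
For a per-unit tax t: Δq = t/0.11, so DWL = ½·t·(t/0.11) = t²/0.22.
At t = 12: DWL = 654.545. At t = 17: DWL = 1313.636.
Increase = 1313.636 − 654.545 = 659.09.

659.09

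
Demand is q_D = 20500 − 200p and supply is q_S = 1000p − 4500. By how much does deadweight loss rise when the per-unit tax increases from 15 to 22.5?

23437.50

In inverse form: demand p = 102.5 − 0.005q, supply p = 4.5 + 0.001q.
Competitive equilibrium: 102.5 − 0.005q = 4.5 + 0.001q → q* = 16333.3333, p* = 20.8333.
For a per-unit tax t: Δq = t/0.006, so DWL = ½·t·(t/0.006) = t²/0.012.
At t = 15: DWL = 18750. At t = 22.5: DWL = 42187.5.
Increase = 42187.5 − 18750 = 23437.50.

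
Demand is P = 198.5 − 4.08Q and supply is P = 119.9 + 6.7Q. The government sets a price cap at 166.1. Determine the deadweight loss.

Competitive equilibrium: 198.5 − 4.08Q = 119.9 + 6.7Q → Q* = 7.2913, P* = 168.7516.
At the ceiling P = 166.1, quantity supplied = (166.1 − 119.9)/6.7 = 6.8955.
Willingness to pay at Q' = 6.8955: 198.5 − 4.08·6.8955 = 170.3664.
ΔQ = 7.2913 − 6.8955 = 0.3958; wedge = 170.3664 − 166.1 = 4.2664.
DWL = ½ × 0.3958 × 4.2664 = 0.84.

0.84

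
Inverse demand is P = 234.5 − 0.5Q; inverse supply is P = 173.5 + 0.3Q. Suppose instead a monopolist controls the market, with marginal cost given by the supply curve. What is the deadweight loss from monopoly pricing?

Competitive equilibrium: 234.5 − 0.5Q = 173.5 + 0.3Q → Q* = 76.25, P* = 196.375.
Marginal revenue: MR = 234.5 − Q. Set MR = MC: 234.5 − Q = 173.5 + 0.3Q → Q_m = 46.9231.
Price P_m = 234.5 − 0.5·46.9231 = 211.0385; MC(Q_m) = 173.5 + 0.3·46.9231 = 187.5769.
Competitive Q* = 76.25, so ΔQ = 29.3269; wedge = 211.0385 − 187.5769 = 23.4616.
DWL = ½ × 29.3269 × 23.4616 = 344.03.

344.03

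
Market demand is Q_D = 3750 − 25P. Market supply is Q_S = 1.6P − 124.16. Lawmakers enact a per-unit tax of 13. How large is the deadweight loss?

In inverse form: demand P = 150 − 0.04Q, supply P = 77.6 + 0.625Q.
Competitive equilibrium: 150 − 0.04Q = 77.6 + 0.625Q → Q* = 108.8722, P* = 145.6451.
With the tax, the buyer price exceeds the seller price by 13: (150 − 0.04Q) − (77.6 + 0.625Q) = 13 → Q' = 89.3233.
ΔQ = 108.8722 − 89.3233 = 19.5489; the wedge equals the tax, 13.
Welfare loss = ½ × 19.5489 × 13 = 127.07.

127.07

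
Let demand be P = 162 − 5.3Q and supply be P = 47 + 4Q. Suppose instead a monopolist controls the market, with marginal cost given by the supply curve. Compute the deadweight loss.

Competitive equilibrium: 162 − 5.3Q = 47 + 4Q → Q* = 12.3656, P* = 96.4624.
Marginal revenue: MR = 162 − 10.6Q. Set MR = MC: 162 − 10.6Q = 47 + 4Q → Q_m = 7.8767.
Price P_m = 162 − 5.3·7.8767 = 120.2535; MC(Q_m) = 47 + 4·7.8767 = 78.5068.
Competitive Q* = 12.3656, so ΔQ = 4.4889; wedge = 120.2535 − 78.5068 = 41.7467.
Deadweight loss = ½ × 4.4889 × 41.7467 = 93.70.

93.70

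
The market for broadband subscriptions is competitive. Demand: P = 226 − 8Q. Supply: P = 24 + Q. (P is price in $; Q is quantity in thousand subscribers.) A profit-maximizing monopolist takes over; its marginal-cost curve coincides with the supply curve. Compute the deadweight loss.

$502.01 thousand

Competitive equilibrium: 226 − 8Q = 24 + Q → Q* = 22.44444, P* = 46.44444.
Marginal revenue: MR = 226 − 16Q. Set MR = MC: 226 − 16Q = 24 + Q → Q_m = 11.88235.
Price P_m = 226 − 8·11.88235 = 130.9412; MC(Q_m) = 24 + 1·11.88235 = 35.88235.
Competitive Q* = 22.44444, so ΔQ = 10.56209; wedge = 130.9412 − 35.88235 = 95.05885.
Welfare loss = ½ × 10.56209 × 95.05885 = $502.01 thousand.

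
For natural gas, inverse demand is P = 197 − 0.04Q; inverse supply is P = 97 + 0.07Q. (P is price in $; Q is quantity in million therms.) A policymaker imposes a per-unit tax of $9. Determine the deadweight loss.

$368.18 million

Competitive equilibrium: 197 − 0.04Q = 97 + 0.07Q → Q* = 909.0909, P* = 160.6364.
With the tax, the buyer price exceeds the seller price by 9: (197 − 0.04Q) − (97 + 0.07Q) = 9 → Q' = 827.2727.
ΔQ = 909.0909 − 827.2727 = 81.8182; the wedge equals the tax, 9.
DWL = ½ × 81.8182 × 9 = $368.18 million.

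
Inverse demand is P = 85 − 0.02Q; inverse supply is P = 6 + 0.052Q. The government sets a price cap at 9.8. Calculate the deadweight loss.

37759.45

Competitive equilibrium: 85 − 0.02Q = 6 + 0.052Q → Q* = 1097.22222, P* = 63.05556.
At the ceiling P = 9.8, quantity supplied = (9.8 − 6)/0.052 = 73.07692.
Willingness to pay at Q' = 73.07692: 85 − 0.02·73.07692 = 83.53846.
ΔQ = 1097.22222 − 73.07692 = 1024.1453; wedge = 83.53846 − 9.8 = 73.73846.
Deadweight loss = ½ × 1024.1453 × 73.73846 = 37759.45.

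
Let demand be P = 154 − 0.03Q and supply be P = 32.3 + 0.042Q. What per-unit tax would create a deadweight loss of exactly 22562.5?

57

Competitive equilibrium: 154 − 0.03Q = 32.3 + 0.042Q → Q* = 1690.2778, P* = 103.2917.
A tax t gives ΔQ = t/0.072 and wedge t, so DWL = t²/0.144.
t²/0.144 = 22562.5 → t² = 3249 → t = 57.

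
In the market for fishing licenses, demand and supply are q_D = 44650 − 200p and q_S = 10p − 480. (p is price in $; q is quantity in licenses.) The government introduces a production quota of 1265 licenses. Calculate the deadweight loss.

In inverse form: demand p = 223.25 − 0.005q, supply p = 48 + 0.1q.
Competitive equilibrium: 223.25 − 0.005q = 48 + 0.1q → q* = 1669.0476, p* = 214.9048.
At q = 1265: demand price = 223.25 − 0.005·1265 = 216.925; supply price = 48 + 0.1·1265 = 174.5.
Δq = 1669.0476 − 1265 = 404.0476; wedge = 216.925 − 174.5 = 42.425.
The triangle = ½ × 404.0476 × 42.425 = $8570.86.

$8570.86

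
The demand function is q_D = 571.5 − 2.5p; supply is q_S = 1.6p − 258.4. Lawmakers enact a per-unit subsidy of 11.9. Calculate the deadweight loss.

69.08

In inverse form: demand p = 228.6 − 0.4q, supply p = 161.5 + 0.625q.
Competitive equilibrium: 228.6 − 0.4q = 161.5 + 0.625q → q* = 65.4634, p* = 202.4146.
The subsidy lowers effective supply by 11.9: p = 149.6 + 0.625q.
New quantity: 228.6 − 0.4q = 149.6 + 0.625q → q' = 77.0732.
Overproduction Δq = 77.0732 − 65.4634 = 11.6098; wedge = subsidy = 11.9.
The triangle = ½ × 11.6098 × 11.9 = 69.08.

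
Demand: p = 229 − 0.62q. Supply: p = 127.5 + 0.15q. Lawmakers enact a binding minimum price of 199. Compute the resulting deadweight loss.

2679.89

Competitive equilibrium: 229 − 0.62q = 127.5 + 0.15q → q* = 131.8182, p* = 147.2727.
At the floor p = 199, quantity demanded = (229 − 199)/0.62 = 48.3871.
Sellers' marginal cost at q' = 48.3871: 127.5 + 0.15·48.3871 = 134.7581.
Δq = 131.8182 − 48.3871 = 83.4311; wedge = 199 − 134.7581 = 64.2419.
DWL = ½ × 83.4311 × 64.2419 = 2679.89.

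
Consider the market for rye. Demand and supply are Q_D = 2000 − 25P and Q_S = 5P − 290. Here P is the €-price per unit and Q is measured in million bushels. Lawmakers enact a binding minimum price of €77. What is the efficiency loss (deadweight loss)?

€33.33 million

In inverse form: demand P = 80 − 0.04Q, supply P = 58 + 0.2Q.
Competitive equilibrium: 80 − 0.04Q = 58 + 0.2Q → Q* = 91.6667, P* = 76.3333.
At the floor P = 77, quantity demanded = (80 − 77)/0.04 = 75.
Sellers' marginal cost at Q' = 75: 58 + 0.2·75 = 73.
ΔQ = 91.6667 − 75 = 16.6667; wedge = 77 − 73 = 4.
Welfare loss = ½ × 16.6667 × 4 = €33.33 million.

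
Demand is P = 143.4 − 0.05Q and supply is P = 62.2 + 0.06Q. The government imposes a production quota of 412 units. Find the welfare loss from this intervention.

5851.70

Competitive equilibrium: 143.4 − 0.05Q = 62.2 + 0.06Q → Q* = 738.1818, P* = 106.4909.
At Q = 412: demand price = 143.4 − 0.05·412 = 122.8; supply price = 62.2 + 0.06·412 = 86.92.
ΔQ = 738.1818 − 412 = 326.1818; wedge = 122.8 − 86.92 = 35.88.
Welfare loss = ½ × 326.1818 × 35.88 = 5851.70.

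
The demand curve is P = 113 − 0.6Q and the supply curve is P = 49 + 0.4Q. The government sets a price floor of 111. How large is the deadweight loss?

Competitive equilibrium: 113 − 0.6Q = 49 + 0.4Q → Q* = 64, P* = 74.6.
At the floor P = 111, quantity demanded = (113 − 111)/0.6 = 3.3333.
Sellers' marginal cost at Q' = 3.3333: 49 + 0.4·3.3333 = 50.3333.
ΔQ = 64 − 3.3333 = 60.6667; wedge = 111 − 50.3333 = 60.6667.
DWL = ½ × 60.6667 × 60.6667 = 1840.22.

1840.22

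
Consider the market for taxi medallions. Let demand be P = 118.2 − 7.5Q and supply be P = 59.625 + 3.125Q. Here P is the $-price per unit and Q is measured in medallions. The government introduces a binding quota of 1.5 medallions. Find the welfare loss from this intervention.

$85.55

Competitive equilibrium: 118.2 − 7.5Q = 59.625 + 3.125Q → Q* = 5.5129, P* = 76.8529.
At Q = 1.5: demand price = 118.2 − 7.5·1.5 = 106.95; supply price = 59.625 + 3.125·1.5 = 64.3125.
ΔQ = 5.5129 − 1.5 = 4.0129; wedge = 106.95 − 64.3125 = 42.6375.
The triangle = ½ × 4.0129 × 42.6375 = $85.55.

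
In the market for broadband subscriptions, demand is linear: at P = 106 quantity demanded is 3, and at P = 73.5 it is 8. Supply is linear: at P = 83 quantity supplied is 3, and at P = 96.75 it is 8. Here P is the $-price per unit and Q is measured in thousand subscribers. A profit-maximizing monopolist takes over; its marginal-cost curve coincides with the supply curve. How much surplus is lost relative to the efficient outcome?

Demand slope = (73.5 − 106)/(8 − 3) = −6.5, so P = 125.5 − 6.5Q.
Supply slope = (96.75 − 83)/(8 − 3) = 2.75, so P = 74.75 + 2.75Q.
Competitive equilibrium: 125.5 − 6.5Q = 74.75 + 2.75Q → Q* = 5.4865, P* = 89.8378.
Marginal revenue: MR = 125.5 − 13Q. Set MR = MC: 125.5 − 13Q = 74.75 + 2.75Q → Q_m = 3.2222.
Price P_m = 125.5 − 6.5·3.2222 = 104.5557; MC(Q_m) = 74.75 + 2.75·3.2222 = 83.6111.
Competitive Q* = 5.4865, so ΔQ = 2.2643; wedge = 104.5557 − 83.6111 = 20.9446.
The triangle = ½ × 2.2643 × 20.9446 = $23.71 thousand.

$23.71 thousand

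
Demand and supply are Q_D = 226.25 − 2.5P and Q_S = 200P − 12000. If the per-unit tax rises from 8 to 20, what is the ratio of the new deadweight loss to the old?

6.25

In inverse form: demand P = 90.5 − 0.4Q, supply P = 60 + 0.005Q.
Competitive equilibrium: 90.5 − 0.4Q = 60 + 0.005Q → Q* = 75.3086, P* = 60.3765.
For a per-unit tax t: ΔQ = t/0.405, so DWL = ½·t·(t/0.405) = t²/0.81.
At t = 8: DWL = 79.012. At t = 20: DWL = 493.827.
Ratio = (20/8)² = 6.25.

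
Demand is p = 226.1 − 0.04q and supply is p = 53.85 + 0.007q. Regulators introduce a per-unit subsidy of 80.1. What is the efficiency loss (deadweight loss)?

Competitive equilibrium: 226.1 − 0.04q = 53.85 + 0.007q → q* = 3664.89362, p* = 79.50426.
The subsidy lowers effective supply by 80.1: p = 0.007q − 26.25.
New quantity: 226.1 − 0.04q = 0.007q − 26.25 → q' = 5369.14894.
Overproduction Δq = 5369.14894 − 3664.89362 = 1704.25532; wedge = subsidy = 80.1.
Welfare loss = ½ × 1704.25532 × 80.1 = 68255.43.

68255.43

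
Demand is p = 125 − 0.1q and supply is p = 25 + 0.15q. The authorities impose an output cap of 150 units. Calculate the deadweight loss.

7812.50

Competitive equilibrium: 125 − 0.1q = 25 + 0.15q → q* = 400, p* = 85.
At q = 150: demand price = 125 − 0.1·150 = 110; supply price = 25 + 0.15·150 = 47.5.
Δq = 400 − 150 = 250; wedge = 110 − 47.5 = 62.5.
Welfare loss = ½ × 250 × 62.5 = 7812.50.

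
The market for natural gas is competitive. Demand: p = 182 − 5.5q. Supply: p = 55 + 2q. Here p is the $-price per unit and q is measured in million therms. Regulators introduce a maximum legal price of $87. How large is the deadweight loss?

$3.27 million

Competitive equilibrium: 182 − 5.5q = 55 + 2q → q* = 16.9333, p* = 88.8667.
At the ceiling p = 87, quantity supplied = (87 − 55)/2 = 16.
Willingness to pay at q' = 16: 182 − 5.5·16 = 94.
Δq = 16.9333 − 16 = 0.9333; wedge = 94 − 87 = 7.
DWL = ½ × 0.9333 × 7 = $3.27 million.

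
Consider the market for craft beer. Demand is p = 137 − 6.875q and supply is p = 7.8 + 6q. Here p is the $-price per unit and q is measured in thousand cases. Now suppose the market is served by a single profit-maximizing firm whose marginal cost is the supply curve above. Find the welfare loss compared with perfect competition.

$78.55 thousand

Competitive equilibrium: 137 − 6.875q = 7.8 + 6q → q* = 10.035, p* = 68.0097.
Marginal revenue: MR = 137 − 13.75q. Set MR = MC: 137 − 13.75q = 7.8 + 6q → q_m = 6.5418.
Price p_m = 137 − 6.875·6.5418 = 92.0251; MC(q_m) = 7.8 + 6·6.5418 = 47.0508.
Competitive q* = 10.035, so Δq = 3.4932; wedge = 92.0251 − 47.0508 = 44.9743.
DWL = ½ × 3.4932 × 44.9743 = $78.55 thousand.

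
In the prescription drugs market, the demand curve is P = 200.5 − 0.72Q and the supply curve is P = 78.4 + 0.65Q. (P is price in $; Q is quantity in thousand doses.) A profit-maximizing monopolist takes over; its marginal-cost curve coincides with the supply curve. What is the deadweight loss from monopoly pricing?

$645.73 thousand

Competitive equilibrium: 200.5 − 0.72Q = 78.4 + 0.65Q → Q* = 89.1241, P* = 136.3307.
Marginal revenue: MR = 200.5 − 1.44Q. Set MR = MC: 200.5 − 1.44Q = 78.4 + 0.65Q → Q_m = 58.4211.
Price P_m = 200.5 − 0.72·58.4211 = 158.4368; MC(Q_m) = 78.4 + 0.65·58.4211 = 116.3737.
Competitive Q* = 89.1241, so ΔQ = 30.703; wedge = 158.4368 − 116.3737 = 42.0631.
DWL = ½ × 30.703 × 42.0631 = $645.73 thousand.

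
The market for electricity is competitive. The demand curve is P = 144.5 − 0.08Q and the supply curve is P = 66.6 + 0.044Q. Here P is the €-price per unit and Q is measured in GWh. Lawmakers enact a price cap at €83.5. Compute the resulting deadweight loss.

€3695.31

Competitive equilibrium: 144.5 − 0.08Q = 66.6 + 0.044Q → Q* = 628.2258, P* = 94.2419.
At the ceiling P = 83.5, quantity supplied = (83.5 − 66.6)/0.044 = 384.0909.
Willingness to pay at Q' = 384.0909: 144.5 − 0.08·384.0909 = 113.7727.
ΔQ = 628.2258 − 384.0909 = 244.1349; wedge = 113.7727 − 83.5 = 30.2727.
Deadweight loss = ½ × 244.1349 × 30.2727 = €3695.31.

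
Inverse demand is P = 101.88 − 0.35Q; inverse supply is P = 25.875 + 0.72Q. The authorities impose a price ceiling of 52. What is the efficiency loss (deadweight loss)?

645.97

Competitive equilibrium: 101.88 − 0.35Q = 25.875 + 0.72Q → Q* = 71.0327, P* = 77.0186.
At the ceiling P = 52, quantity supplied = (52 − 25.875)/0.72 = 36.2847.
Willingness to pay at Q' = 36.2847: 101.88 − 0.35·36.2847 = 89.1804.
ΔQ = 71.0327 − 36.2847 = 34.748; wedge = 89.1804 − 52 = 37.1804.
Deadweight loss = ½ × 34.748 × 37.1804 = 645.97.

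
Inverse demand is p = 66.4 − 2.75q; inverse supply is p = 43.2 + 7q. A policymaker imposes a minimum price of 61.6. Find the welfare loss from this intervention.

Competitive equilibrium: 66.4 − 2.75q = 43.2 + 7q → q* = 2.3795, p* = 59.8564.
At the floor p = 61.6, quantity demanded = (66.4 − 61.6)/2.75 = 1.7455.
Sellers' marginal cost at q' = 1.7455: 43.2 + 7·1.7455 = 55.4185.
Δq = 2.3795 − 1.7455 = 0.634; wedge = 61.6 − 55.4185 = 6.1815.
Welfare loss = ½ × 0.634 × 6.1815 = 1.96.

1.96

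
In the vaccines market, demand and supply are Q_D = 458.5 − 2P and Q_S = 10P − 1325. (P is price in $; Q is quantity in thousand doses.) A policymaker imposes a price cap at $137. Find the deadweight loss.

$4054.22 thousand

In inverse form: demand P = 229.25 − 0.5Q, supply P = 132.5 + 0.1Q.
Competitive equilibrium: 229.25 − 0.5Q = 132.5 + 0.1Q → Q* = 161.25, P* = 148.625.
At the ceiling P = 137, quantity supplied = (137 − 132.5)/0.1 = 45.
Willingness to pay at Q' = 45: 229.25 − 0.5·45 = 206.75.
ΔQ = 161.25 − 45 = 116.25; wedge = 206.75 − 137 = 69.75.
Welfare loss = ½ × 116.25 × 69.75 = $4054.22 thousand.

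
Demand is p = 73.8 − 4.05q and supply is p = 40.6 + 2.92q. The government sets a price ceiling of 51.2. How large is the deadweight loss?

4.47

Competitive equilibrium: 73.8 − 4.05q = 40.6 + 2.92q → q* = 4.76327, p* = 54.50875.
At the ceiling p = 51.2, quantity supplied = (51.2 − 40.6)/2.92 = 3.63014.
Willingness to pay at q' = 3.63014: 73.8 − 4.05·3.63014 = 59.09793.
Δq = 4.76327 − 3.63014 = 1.13313; wedge = 59.09793 − 51.2 = 7.89793.
The triangle = ½ × 1.13313 × 7.89793 = 4.47.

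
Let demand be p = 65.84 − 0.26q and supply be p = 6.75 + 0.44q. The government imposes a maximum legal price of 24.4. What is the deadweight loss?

Competitive equilibrium: 65.84 − 0.26q = 6.75 + 0.44q → q* = 84.4143, p* = 43.8923.
At the ceiling p = 24.4, quantity supplied = (24.4 − 6.75)/0.44 = 40.1136.
Willingness to pay at q' = 40.1136: 65.84 − 0.26·40.1136 = 55.4105.
Δq = 84.4143 − 40.1136 = 44.3007; wedge = 55.4105 − 24.4 = 31.0105.
DWL = ½ × 44.3007 × 31.0105 = 686.89.

686.89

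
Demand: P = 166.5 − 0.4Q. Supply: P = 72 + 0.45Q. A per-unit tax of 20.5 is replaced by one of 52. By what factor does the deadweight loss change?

Competitive equilibrium: 166.5 − 0.4Q = 72 + 0.45Q → Q* = 111.1765, P* = 122.0294.
For a per-unit tax t: ΔQ = t/0.85, so DWL = ½·t·(t/0.85) = t²/1.7.
At t = 20.5: DWL = 247.206. At t = 52: DWL = 1590.588.
Ratio = (52/20.5)² = 6.434.

6.434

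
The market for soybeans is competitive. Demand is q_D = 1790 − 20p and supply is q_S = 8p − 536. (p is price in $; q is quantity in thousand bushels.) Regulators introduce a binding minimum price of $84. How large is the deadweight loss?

In inverse form: demand p = 89.5 − 0.05q, supply p = 67 + 0.125q.
Competitive equilibrium: 89.5 − 0.05q = 67 + 0.125q → q* = 128.5714, p* = 83.0714.
At the floor p = 84, quantity demanded = (89.5 − 84)/0.05 = 110.
Sellers' marginal cost at q' = 110: 67 + 0.125·110 = 80.75.
Δq = 128.5714 − 110 = 18.5714; wedge = 84 − 80.75 = 3.25.
The triangle = ½ × 18.5714 × 3.25 = $30.18 thousand.

$30.18 thousand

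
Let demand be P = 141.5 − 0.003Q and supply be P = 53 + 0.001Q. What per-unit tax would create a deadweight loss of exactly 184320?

38.4

Competitive equilibrium: 141.5 − 0.003Q = 53 + 0.001Q → Q* = 22125, P* = 75.125.
A tax t gives ΔQ = t/0.004 and wedge t, so DWL = t²/0.008.
t²/0.008 = 184320 → t² = 1474.56 → t = 38.4.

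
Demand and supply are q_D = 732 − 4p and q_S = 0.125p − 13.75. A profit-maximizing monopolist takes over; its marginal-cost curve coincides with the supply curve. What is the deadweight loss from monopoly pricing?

In inverse form: demand p = 183 − 0.25q, supply p = 110 + 8q.
Competitive equilibrium: 183 − 0.25q = 110 + 8q → q* = 8.8485, p* = 180.7879.
Marginal revenue: MR = 183 − 0.5q. Set MR = MC: 183 − 0.5q = 110 + 8q → q_m = 8.5882.
Price p_m = 183 − 0.25·8.5882 = 180.853; MC(q_m) = 110 + 8·8.5882 = 178.7056.
Competitive q* = 8.8485, so Δq = 0.2603; wedge = 180.853 − 178.7056 = 2.1474.
Deadweight loss = ½ × 0.2603 × 2.1474 = 0.28.

0.28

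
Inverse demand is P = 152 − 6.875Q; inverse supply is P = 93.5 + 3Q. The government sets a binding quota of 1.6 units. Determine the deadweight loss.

Competitive equilibrium: 152 − 6.875Q = 93.5 + 3Q → Q* = 5.9241, P* = 111.2722.
At Q = 1.6: demand price = 152 − 6.875·1.6 = 141; supply price = 93.5 + 3·1.6 = 98.3.
ΔQ = 5.9241 − 1.6 = 4.3241; wedge = 141 − 98.3 = 42.7.
DWL = ½ × 4.3241 × 42.7 = 92.32.

92.32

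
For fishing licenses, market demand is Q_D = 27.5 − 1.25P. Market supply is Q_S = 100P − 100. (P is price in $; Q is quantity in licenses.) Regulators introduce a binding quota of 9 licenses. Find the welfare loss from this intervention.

In inverse form: demand P = 22 − 0.8Q, supply P = 1 + 0.01Q.
Competitive equilibrium: 22 − 0.8Q = 1 + 0.01Q → Q* = 25.9259, P* = 1.2593.
At Q = 9: demand price = 22 − 0.8·9 = 14.8; supply price = 1 + 0.01·9 = 1.09.
ΔQ = 25.9259 − 9 = 16.9259; wedge = 14.8 − 1.09 = 13.71.
The triangle = ½ × 16.9259 × 13.71 = $116.03.

$116.03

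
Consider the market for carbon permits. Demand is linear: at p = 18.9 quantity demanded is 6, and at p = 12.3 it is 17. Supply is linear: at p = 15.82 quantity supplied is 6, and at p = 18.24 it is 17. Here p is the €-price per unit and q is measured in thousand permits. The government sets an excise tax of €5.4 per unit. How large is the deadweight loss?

€17.78 thousand

Demand slope = (12.3 − 18.9)/(17 − 6) = −0.6, so p = 22.5 − 0.6q.
Supply slope = (18.24 − 15.82)/(17 − 6) = 0.22, so p = 14.5 + 0.22q.
Competitive equilibrium: 22.5 − 0.6q = 14.5 + 0.22q → q* = 9.7561, p* = 16.6463.
With the tax, the buyer price exceeds the seller price by 5.4: (22.5 − 0.6q) − (14.5 + 0.22q) = 5.4 → q' = 3.1707.
Δq = 9.7561 − 3.1707 = 6.5854; the wedge equals the tax, 5.4.
Deadweight loss = ½ × 6.5854 × 5.4 = €17.78 thousand.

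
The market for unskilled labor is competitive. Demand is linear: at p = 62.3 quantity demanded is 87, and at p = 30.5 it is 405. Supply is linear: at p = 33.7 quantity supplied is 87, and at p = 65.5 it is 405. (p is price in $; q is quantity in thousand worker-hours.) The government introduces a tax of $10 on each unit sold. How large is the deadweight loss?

$250 thousand

Demand slope = (30.5 − 62.3)/(405 − 87) = −0.1, so p = 71 − 0.1q.
Supply slope = (65.5 − 33.7)/(405 − 87) = 0.1, so p = 25 + 0.1q.
Competitive equilibrium: 71 − 0.1q = 25 + 0.1q → q* = 230, p* = 48.
With the tax, the buyer price exceeds the seller price by 10: (71 − 0.1q) − (25 + 0.1q) = 10 → q' = 180.
Δq = 230 − 180 = 50; the wedge equals the tax, 10.
Welfare loss = ½ × 50 × 10 = $250 thousand.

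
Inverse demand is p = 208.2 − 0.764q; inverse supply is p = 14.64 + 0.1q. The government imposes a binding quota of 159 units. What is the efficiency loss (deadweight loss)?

1826.76

Competitive equilibrium: 208.2 − 0.764q = 14.64 + 0.1q → q* = 224.0278, p* = 37.0428.
At q = 159: demand price = 208.2 − 0.764·159 = 86.724; supply price = 14.64 + 0.1·159 = 30.54.
Δq = 224.0278 − 159 = 65.0278; wedge = 86.724 − 30.54 = 56.184.
Welfare loss = ½ × 65.0278 × 56.184 = 1826.76.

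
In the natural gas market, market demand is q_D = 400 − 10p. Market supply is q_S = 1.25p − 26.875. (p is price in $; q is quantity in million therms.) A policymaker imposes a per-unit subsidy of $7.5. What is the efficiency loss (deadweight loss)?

In inverse form: demand p = 40 − 0.1q, supply p = 21.5 + 0.8q.
Competitive equilibrium: 40 − 0.1q = 21.5 + 0.8q → q* = 20.5556, p* = 37.9444.
The subsidy lowers effective supply by 7.5: p = 14 + 0.8q.
New quantity: 40 − 0.1q = 14 + 0.8q → q' = 28.8889.
Overproduction Δq = 28.8889 − 20.5556 = 8.3333; wedge = subsidy = 7.5.
The triangle = ½ × 8.3333 × 7.5 = $31.25 million.

$31.25 million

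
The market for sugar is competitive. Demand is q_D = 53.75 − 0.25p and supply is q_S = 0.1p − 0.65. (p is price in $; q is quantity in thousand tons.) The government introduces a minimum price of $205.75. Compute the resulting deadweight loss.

$1107.86 thousand

In inverse form: demand p = 215 − 4q, supply p = 6.5 + 10q.
Competitive equilibrium: 215 − 4q = 6.5 + 10q → q* = 14.8929, p* = 155.4286.
At the floor p = 205.75, quantity demanded = (215 − 205.75)/4 = 2.3125.
Sellers' marginal cost at q' = 2.3125: 6.5 + 10·2.3125 = 29.625.
Δq = 14.8929 − 2.3125 = 12.5804; wedge = 205.75 − 29.625 = 176.125.
DWL = ½ × 12.5804 × 176.125 = $1107.86 thousand.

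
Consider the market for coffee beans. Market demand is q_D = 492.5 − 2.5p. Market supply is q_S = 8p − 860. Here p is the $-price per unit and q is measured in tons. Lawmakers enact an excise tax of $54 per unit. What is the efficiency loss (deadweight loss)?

$2777.14

In inverse form: demand p = 197 − 0.4q, supply p = 107.5 + 0.125q.
Competitive equilibrium: 197 − 0.4q = 107.5 + 0.125q → q* = 170.4762, p* = 128.8095.
With the tax, the buyer price exceeds the seller price by 54: (197 − 0.4q) − (107.5 + 0.125q) = 54 → q' = 67.619.
Δq = 170.4762 − 67.619 = 102.8572; the wedge equals the tax, 54.
The triangle = ½ × 102.8572 × 54 = $2777.14.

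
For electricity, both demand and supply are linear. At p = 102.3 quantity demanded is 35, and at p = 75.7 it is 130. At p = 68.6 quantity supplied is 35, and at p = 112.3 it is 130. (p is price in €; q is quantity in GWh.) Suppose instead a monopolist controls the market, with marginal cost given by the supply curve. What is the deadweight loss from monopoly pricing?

€180.86

Demand slope = (75.7 − 102.3)/(130 − 35) = −0.28, so p = 112.1 − 0.28q.
Supply slope = (112.3 − 68.6)/(130 − 35) = 0.46, so p = 52.5 + 0.46q.
Competitive equilibrium: 112.1 − 0.28q = 52.5 + 0.46q → q* = 80.5405, p* = 89.5486.
Marginal revenue: MR = 112.1 − 0.56q. Set MR = MC: 112.1 − 0.56q = 52.5 + 0.46q → q_m = 58.4314.
Price p_m = 112.1 − 0.28·58.4314 = 95.7392; MC(q_m) = 52.5 + 0.46·58.4314 = 79.3784.
Competitive q* = 80.5405, so Δq = 22.1091; wedge = 95.7392 − 79.3784 = 16.3608.
Deadweight loss = ½ × 22.1091 × 16.3608 = €180.86.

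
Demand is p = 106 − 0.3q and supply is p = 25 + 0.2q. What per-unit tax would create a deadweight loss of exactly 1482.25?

38.5

Competitive equilibrium: 106 − 0.3q = 25 + 0.2q → q* = 162, p* = 57.4.
A tax t gives Δq = t/0.5 and wedge t, so DWL = t²/1.
t²/1 = 1482.25 → t² = 1482.25 → t = 38.5.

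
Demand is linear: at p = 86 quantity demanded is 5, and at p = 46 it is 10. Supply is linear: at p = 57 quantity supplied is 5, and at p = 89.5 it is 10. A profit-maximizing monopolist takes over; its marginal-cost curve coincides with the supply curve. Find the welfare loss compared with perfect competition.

Demand slope = (46 − 86)/(10 − 5) = −8, so p = 126 − 8q.
Supply slope = (89.5 − 57)/(10 − 5) = 6.5, so p = 24.5 + 6.5q.
Competitive equilibrium: 126 − 8q = 24.5 + 6.5q → q* = 7, p* = 70.
Marginal revenue: MR = 126 − 16q. Set MR = MC: 126 − 16q = 24.5 + 6.5q → q_m = 4.5111.
Price p_m = 126 − 8·4.5111 = 89.9112; MC(q_m) = 24.5 + 6.5·4.5111 = 53.8222.
Competitive q* = 7, so Δq = 2.4889; wedge = 89.9112 − 53.8222 = 36.089.
Welfare loss = ½ × 2.4889 × 36.089 = 44.91.

44.91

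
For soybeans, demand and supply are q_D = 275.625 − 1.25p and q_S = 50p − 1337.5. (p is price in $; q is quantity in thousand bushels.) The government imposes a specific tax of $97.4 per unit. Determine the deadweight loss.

In inverse form: demand p = 220.5 − 0.8q, supply p = 26.75 + 0.02q.
Competitive equilibrium: 220.5 − 0.8q = 26.75 + 0.02q → q* = 236.2805, p* = 31.4756.
With the tax, the buyer price exceeds the seller price by 97.4: (220.5 − 0.8q) − (26.75 + 0.02q) = 97.4 → q' = 117.5.
Δq = 236.2805 − 117.5 = 118.7805; the wedge equals the tax, 97.4.
The triangle = ½ × 118.7805 × 97.4 = $5784.61 thousand.

$5784.61 thousand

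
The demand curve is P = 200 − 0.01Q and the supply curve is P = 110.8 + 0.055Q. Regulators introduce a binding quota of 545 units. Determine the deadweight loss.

22244.24

Competitive equilibrium: 200 − 0.01Q = 110.8 + 0.055Q → Q* = 1372.3077, P* = 186.2769.
At Q = 545: demand price = 200 − 0.01·545 = 194.55; supply price = 110.8 + 0.055·545 = 140.775.
ΔQ = 1372.3077 − 545 = 827.3077; wedge = 194.55 − 140.775 = 53.775.
DWL = ½ × 827.3077 × 53.775 = 22244.24.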